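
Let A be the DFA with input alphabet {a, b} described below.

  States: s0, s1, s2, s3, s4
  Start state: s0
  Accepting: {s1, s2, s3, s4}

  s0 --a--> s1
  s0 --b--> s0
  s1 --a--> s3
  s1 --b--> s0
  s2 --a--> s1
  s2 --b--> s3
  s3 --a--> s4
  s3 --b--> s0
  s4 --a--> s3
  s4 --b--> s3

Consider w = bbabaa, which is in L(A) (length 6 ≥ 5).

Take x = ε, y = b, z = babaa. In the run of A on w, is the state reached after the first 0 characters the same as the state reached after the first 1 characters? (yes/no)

State sequence: s0 -b-> s0

After x (step 0): s0. After xy (step 1): s0.
They match, so y = b drives A around a cycle from s0 back to itself; pumping y any number of times keeps A in s0 before reading z, and xyⁱz ∈ L(A) for every i ≥ 0.

yes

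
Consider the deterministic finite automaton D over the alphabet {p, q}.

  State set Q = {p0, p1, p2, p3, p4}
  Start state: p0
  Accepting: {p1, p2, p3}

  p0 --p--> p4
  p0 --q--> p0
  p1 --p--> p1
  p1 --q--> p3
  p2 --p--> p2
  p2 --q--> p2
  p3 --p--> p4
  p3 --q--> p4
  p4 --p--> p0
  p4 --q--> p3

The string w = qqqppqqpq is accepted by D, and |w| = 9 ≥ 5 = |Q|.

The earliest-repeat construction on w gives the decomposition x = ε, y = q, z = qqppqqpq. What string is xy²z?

xy^2z = ε·q·q·qqppqqpq = qqqqppqqpq.
Reading y = q takes D from p0 back to p0, so after x·y·y the machine is still in p0, and z then leads to the accepting state p3. Hence qqqqppqqpq ∈ L(D).

qqqqppqqpq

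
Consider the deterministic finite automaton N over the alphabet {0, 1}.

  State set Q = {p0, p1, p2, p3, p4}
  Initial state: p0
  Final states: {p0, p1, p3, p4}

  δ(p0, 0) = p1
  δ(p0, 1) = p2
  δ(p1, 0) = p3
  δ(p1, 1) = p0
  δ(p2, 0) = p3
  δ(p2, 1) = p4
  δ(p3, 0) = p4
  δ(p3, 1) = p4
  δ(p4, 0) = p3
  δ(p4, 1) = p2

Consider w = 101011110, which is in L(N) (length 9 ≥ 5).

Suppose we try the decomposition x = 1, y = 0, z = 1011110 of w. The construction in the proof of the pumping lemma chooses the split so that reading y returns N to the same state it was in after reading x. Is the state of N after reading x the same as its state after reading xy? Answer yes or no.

Run of N on the first 2 characters of w = 1 0:
  step 0: p0  (start)
  step 1: p2  (read 1: p0→p2)
  step 2: p3  (read 0: p2→p3)

After x (step 1): p2. After xy (step 2): p3.
They differ (p2 ≠ p3), so y is not a cycle from the state after x; this split is not the one the pumping-lemma construction produces, and pumping y need not keep the string in L(N).

no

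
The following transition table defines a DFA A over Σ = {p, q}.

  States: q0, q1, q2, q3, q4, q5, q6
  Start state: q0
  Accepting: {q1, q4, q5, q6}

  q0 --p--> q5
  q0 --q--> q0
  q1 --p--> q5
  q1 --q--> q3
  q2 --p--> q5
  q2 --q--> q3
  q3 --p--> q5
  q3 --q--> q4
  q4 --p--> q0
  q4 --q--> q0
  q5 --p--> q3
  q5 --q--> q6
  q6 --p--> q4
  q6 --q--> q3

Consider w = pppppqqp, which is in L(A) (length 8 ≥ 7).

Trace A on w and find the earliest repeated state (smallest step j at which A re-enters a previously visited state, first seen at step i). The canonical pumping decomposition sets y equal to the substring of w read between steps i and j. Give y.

Run of A on w = p p p p p q q p:
  step 0: q0  (start)
  step 1: q5  (read p: q0→q5)
  step 2: q3  (read p: q5→q3)
  step 3: q5  (read p: q3→q5)   ← first repeat (q5 seen earlier)
  step 4: q3  (read p: q5→q3)
  step 5: q5  (read p: q3→q5)
  step 6: q6  (read q: q5→q6)
  step 7: q3  (read q: q6→q3)
  step 8: q5  (read p: q3→q5)

So i = 1, j = 3, giving x = w[0:1] = p, y = w[1:3] = pp, z = w[3:8] = ppqqp.
Check: |xy| = 3 ≤ 7 and |y| = 2 ≥ 1. Reading y takes A from q5 back to q5, so every xyⁱz is accepted.

pp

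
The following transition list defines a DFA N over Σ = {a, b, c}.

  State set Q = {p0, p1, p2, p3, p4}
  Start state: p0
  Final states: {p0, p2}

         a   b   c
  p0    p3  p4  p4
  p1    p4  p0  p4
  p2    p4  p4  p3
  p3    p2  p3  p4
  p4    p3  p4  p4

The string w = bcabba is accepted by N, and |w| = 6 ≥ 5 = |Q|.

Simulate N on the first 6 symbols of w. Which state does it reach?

Run of N on the first 6 characters of w = b c a b b a:
  step 0: p0  (start)
  step 1: p4  (read b: p0→p4)
  step 2: p4  (read c: p4→p4)
  step 3: p3  (read a: p4→p3)
  step 4: p3  (read b: p3→p3)
  step 5: p3  (read b: p3→p3)
  step 6: p2  (read a: p3→p2)

After reading 6 characters, N is in state p2.

p2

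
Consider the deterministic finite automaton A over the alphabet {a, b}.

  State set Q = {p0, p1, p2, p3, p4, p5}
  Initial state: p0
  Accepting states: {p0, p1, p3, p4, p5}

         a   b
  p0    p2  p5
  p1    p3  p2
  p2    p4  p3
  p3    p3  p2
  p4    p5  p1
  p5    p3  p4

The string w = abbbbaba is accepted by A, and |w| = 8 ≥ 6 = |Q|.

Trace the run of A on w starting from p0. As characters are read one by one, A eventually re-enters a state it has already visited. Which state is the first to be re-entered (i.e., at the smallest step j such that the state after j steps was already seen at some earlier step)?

Run of A on w = a b b b b a b a:
  step 0: p0  (start)
  step 1: p2  (read a: p0→p2)
  step 2: p3  (read b: p2→p3)
  step 3: p2  (read b: p3→p2)   ← first repeat (p2 seen earlier)
  step 4: p3  (read b: p2→p3)
  step 5: p2  (read b: p3→p2)
  step 6: p4  (read a: p2→p4)
  step 7: p1  (read b: p4→p1)
  step 8: p3  (read a: p1→p3)

The earliest repeat is at step j = 3: A is in p2, which it already visited at step i = 1.
Pumping length from the standard proof: p = 6 (the number of states). The repeated state found above gives |xy| = j ≤ 6 and |y| = j − i ≥ 1.

p2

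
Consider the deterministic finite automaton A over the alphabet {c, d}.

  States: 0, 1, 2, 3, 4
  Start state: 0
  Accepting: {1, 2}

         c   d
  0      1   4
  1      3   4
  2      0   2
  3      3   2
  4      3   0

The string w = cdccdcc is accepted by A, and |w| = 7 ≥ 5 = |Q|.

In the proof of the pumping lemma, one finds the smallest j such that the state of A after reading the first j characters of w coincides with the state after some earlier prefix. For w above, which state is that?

3

State sequence: 0 -c-> 1 -d-> 4 -c-> 3 -c-> 3 -d-> 2 -c-> 0 -c-> 1
First repeat at step 4: 3 was already visited.

The earliest repeat is at step j = 4: A is in 3, which it already visited at step i = 3.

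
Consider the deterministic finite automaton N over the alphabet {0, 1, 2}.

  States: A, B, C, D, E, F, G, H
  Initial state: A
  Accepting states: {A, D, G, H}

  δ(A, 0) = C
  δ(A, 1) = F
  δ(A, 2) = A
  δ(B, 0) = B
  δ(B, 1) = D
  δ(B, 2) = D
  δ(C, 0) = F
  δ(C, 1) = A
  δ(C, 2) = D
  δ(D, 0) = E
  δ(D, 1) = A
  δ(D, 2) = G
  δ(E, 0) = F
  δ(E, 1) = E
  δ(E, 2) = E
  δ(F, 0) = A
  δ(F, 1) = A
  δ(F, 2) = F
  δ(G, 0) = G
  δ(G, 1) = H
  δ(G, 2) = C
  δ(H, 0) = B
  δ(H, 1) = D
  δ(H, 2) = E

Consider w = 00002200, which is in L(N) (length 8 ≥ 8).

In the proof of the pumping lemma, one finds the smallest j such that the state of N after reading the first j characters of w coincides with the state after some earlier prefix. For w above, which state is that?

A

State sequence: A -0-> C -0-> F -0-> A -0-> C -2-> D -2-> G -0-> G -0-> G
First repeat at step 3: A was already visited.

The earliest repeat is at step j = 3: N is in A, which it already visited at step i = 0.
The DFA has 8 states, so the proof of the pumping lemma guarantees a repeated state among the first 8+1 visited; the segment between the two visits is the pumpable y.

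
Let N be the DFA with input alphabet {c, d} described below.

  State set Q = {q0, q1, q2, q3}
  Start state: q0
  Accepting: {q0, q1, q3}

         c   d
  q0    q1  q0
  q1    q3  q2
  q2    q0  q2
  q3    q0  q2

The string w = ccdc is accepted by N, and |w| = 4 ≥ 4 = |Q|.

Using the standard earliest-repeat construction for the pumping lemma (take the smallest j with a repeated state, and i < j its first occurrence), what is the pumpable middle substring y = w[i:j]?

ccdc

State sequence: q0 -c-> q1 -c-> q3 -d-> q2 -c-> q0
First repeat at step 4: q0 was already visited.

So i = 0, j = 4, giving x = w[0:0] = ε, y = w[0:4] = ccdc, z = w[4:4] = ε.
Check: |xy| = 4 ≤ 4 and |y| = 4 ≥ 1. Reading y takes N from q0 back to q0, so every xyⁱz is accepted.
The DFA has 4 states, so the proof of the pumping lemma guarantees a repeated state among the first 4+1 visited; the segment between the two visits is the pumpable y.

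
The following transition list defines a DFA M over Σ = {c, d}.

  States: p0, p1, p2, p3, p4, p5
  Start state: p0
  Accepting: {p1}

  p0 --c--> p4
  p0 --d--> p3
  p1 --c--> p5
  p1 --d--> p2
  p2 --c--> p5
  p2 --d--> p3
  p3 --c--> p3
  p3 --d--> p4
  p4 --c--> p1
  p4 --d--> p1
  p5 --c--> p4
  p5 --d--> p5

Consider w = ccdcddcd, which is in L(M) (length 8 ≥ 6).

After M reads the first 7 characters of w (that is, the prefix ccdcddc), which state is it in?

p4

State sequence: p0 -c-> p4 -c-> p1 -d-> p2 -c-> p5 -d-> p5 -d-> p5 -c-> p4

After reading 7 characters, M is in state p4.
(This kind of state-tracing is the core of the pumping-lemma construction: with 6 states, pigeonhole forces a repeat within the first 6 steps.)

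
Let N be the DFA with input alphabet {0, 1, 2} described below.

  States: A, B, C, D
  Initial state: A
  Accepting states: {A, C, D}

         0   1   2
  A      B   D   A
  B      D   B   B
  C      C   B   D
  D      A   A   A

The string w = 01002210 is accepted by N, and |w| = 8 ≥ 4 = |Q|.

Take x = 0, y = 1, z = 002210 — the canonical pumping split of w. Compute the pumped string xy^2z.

xy^2z = 0·1·1·002210 = 011002210.
Reading y = 1 takes N from B back to B, so after x·y·y the machine is still in B, and z then leads to the accepting state A. Hence 011002210 ∈ L(N).

011002210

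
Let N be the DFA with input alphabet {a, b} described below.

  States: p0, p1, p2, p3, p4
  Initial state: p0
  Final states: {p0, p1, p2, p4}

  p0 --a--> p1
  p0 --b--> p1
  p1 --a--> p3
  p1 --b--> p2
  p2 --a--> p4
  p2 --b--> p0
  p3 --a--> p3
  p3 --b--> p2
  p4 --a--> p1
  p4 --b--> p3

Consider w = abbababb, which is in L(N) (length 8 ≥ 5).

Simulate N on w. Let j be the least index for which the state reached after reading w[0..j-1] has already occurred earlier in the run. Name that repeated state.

State sequence: p0 -a-> p1 -b-> p2 -b-> p0 -a-> p1 -b-> p2 -a-> p4 -b-> p3 -b-> p2
First repeat at step 3: p0 was already visited.

The earliest repeat is at step j = 3: N is in p0, which it already visited at step i = 0.

p0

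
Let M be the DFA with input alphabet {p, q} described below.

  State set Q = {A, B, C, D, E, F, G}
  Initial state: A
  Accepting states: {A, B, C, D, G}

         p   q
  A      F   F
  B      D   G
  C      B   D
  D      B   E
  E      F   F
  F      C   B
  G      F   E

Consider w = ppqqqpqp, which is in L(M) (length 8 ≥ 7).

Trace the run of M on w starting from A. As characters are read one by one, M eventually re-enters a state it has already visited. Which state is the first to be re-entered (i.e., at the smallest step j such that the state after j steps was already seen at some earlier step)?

State sequence: A -p-> F -p-> C -q-> D -q-> E -q-> F -p-> C -q-> D -p-> B
First repeat at step 5: F was already visited.

The earliest repeat is at step j = 5: M is in F, which it already visited at step i = 1.
Since M has 7 states, any run of length ≥ 7 visits 7+1 states, so by pigeonhole some state repeats within the first 7 steps — that repeat gives the pumpable loop.

F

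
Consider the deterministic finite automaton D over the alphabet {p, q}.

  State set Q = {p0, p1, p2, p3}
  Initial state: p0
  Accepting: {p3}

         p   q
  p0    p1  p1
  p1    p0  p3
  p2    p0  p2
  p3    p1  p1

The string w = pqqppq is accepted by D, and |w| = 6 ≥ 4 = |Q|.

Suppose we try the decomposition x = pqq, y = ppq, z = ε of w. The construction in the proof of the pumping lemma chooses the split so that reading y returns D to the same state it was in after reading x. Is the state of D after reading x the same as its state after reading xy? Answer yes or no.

no

State sequence: p0 -p-> p1 -q-> p3 -q-> p1 -p-> p0 -p-> p1 -q-> p3

After x (step 3): p1. After xy (step 6): p3.
They differ (p1 ≠ p3), so y is not a cycle from the state after x; this split is not the one the pumping-lemma construction produces, and pumping y need not keep the string in L(D).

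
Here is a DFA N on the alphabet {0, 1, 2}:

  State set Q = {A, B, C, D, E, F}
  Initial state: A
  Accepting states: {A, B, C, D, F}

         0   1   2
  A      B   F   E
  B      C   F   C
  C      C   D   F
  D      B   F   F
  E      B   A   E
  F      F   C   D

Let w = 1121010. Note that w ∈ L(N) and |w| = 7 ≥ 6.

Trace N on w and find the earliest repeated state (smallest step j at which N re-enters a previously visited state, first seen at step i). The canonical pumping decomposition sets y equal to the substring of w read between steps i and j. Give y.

12

Run of N on w = 1 1 2 1 0 1 0:
  step 0: A  (start)
  step 1: F  (read 1: A→F)
  step 2: C  (read 1: F→C)
  step 3: F  (read 2: C→F)   ← first repeat (F seen earlier)
  step 4: C  (read 1: F→C)
  step 5: C  (read 0: C→C)
  step 6: D  (read 1: C→D)
  step 7: B  (read 0: D→B)

So i = 1, j = 3, giving x = w[0:1] = 1, y = w[1:3] = 12, z = w[3:7] = 1010.
Check: |xy| = 3 ≤ 6 and |y| = 2 ≥ 1. Reading y takes N from F back to F, so every xyⁱz is accepted.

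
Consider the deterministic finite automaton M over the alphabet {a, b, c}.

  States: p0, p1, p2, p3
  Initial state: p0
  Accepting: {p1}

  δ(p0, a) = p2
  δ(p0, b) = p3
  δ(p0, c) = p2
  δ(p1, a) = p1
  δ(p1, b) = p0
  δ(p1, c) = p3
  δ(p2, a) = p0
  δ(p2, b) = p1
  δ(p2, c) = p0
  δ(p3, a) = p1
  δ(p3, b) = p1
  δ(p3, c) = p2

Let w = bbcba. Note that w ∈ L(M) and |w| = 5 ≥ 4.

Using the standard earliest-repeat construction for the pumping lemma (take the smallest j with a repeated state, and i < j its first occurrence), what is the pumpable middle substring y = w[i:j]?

bc

State sequence: p0 -b-> p3 -b-> p1 -c-> p3 -b-> p1 -a-> p1
First repeat at step 3: p3 was already visited.

So i = 1, j = 3, giving x = w[0:1] = b, y = w[1:3] = bc, z = w[3:5] = ba.
Check: |xy| = 3 ≤ 4 and |y| = 2 ≥ 1. Reading y takes M from p3 back to p3, so every xyⁱz is accepted.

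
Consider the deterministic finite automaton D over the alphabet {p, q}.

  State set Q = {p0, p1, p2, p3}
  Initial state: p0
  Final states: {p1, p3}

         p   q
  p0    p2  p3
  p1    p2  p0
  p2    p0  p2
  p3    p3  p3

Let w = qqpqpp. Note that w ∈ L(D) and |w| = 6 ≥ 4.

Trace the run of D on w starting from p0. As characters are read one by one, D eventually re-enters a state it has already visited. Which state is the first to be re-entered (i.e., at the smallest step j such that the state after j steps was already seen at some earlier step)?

State sequence: p0 -q-> p3 -q-> p3 -p-> p3 -q-> p3 -p-> p3 -p-> p3
First repeat at step 2: p3 was already visited.

The earliest repeat is at step j = 2: D is in p3, which it already visited at step i = 1.
The DFA has 4 states, so the proof of the pumping lemma guarantees a repeated state among the first 4+1 visited; the segment between the two visits is the pumpable y.

p3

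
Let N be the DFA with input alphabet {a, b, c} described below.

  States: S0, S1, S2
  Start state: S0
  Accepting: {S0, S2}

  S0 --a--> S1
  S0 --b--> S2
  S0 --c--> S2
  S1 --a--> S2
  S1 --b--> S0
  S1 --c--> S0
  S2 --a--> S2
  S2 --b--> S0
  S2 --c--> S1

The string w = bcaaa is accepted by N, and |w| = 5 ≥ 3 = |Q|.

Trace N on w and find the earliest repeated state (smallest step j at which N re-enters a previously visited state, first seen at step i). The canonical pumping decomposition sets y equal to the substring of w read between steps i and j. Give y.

State sequence: S0 -b-> S2 -c-> S1 -a-> S2 -a-> S2 -a-> S2
First repeat at step 3: S2 was already visited.

So i = 1, j = 3, giving x = w[0:1] = b, y = w[1:3] = ca, z = w[3:5] = aa.
Check: |xy| = 3 ≤ 3 and |y| = 2 ≥ 1. Reading y takes N from S2 back to S2, so every xyⁱz is accepted.

ca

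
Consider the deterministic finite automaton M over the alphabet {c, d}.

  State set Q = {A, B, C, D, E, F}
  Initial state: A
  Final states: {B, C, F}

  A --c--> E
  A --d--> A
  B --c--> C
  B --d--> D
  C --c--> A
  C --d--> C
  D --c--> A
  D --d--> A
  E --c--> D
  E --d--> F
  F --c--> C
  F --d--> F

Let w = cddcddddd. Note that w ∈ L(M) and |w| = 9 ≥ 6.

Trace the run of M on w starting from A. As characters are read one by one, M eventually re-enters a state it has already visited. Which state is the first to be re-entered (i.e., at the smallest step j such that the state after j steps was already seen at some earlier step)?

State sequence: A -c-> E -d-> F -d-> F -c-> C -d-> C -d-> C -d-> C -d-> C -d-> C
First repeat at step 3: F was already visited.

The earliest repeat is at step j = 3: M is in F, which it already visited at step i = 2.
Pumping length from the standard proof: p = 6 (the number of states). The repeated state found above gives |xy| = j ≤ 6 and |y| = j − i ≥ 1.

F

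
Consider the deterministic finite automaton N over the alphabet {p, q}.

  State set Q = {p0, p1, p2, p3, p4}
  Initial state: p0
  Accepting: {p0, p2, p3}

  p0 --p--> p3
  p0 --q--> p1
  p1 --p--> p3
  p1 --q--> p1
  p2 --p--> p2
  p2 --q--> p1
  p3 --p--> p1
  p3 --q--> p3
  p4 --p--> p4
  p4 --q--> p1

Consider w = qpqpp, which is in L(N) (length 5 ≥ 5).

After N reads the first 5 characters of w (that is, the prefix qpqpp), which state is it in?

p3

State sequence: p0 -q-> p1 -p-> p3 -q-> p3 -p-> p1 -p-> p3

After reading 5 characters, N is in state p3.
(This kind of state-tracing is the core of the pumping-lemma construction: with 5 states, pigeonhole forces a repeat within the first 5 steps.)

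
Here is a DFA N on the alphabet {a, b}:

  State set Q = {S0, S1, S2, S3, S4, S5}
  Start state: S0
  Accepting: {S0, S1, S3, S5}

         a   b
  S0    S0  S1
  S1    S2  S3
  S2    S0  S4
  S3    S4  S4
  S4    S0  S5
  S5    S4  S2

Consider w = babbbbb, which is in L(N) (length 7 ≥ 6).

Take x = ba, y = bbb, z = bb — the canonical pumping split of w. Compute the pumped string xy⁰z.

babb

xy⁰z = xz = ba·bb = babb.
Reading y = bbb takes N from S2 back to S2, so after x the machine is still in S2, and z then leads to the accepting state S5. Hence babb ∈ L(N).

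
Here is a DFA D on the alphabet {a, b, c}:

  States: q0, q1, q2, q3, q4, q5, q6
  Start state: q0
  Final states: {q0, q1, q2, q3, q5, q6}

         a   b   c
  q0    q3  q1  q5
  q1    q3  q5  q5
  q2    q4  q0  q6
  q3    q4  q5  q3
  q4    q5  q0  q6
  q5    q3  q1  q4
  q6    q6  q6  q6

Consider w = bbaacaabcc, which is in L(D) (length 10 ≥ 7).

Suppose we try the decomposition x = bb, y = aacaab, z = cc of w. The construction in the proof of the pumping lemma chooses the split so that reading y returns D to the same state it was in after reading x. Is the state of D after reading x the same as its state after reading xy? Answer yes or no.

no

State sequence: q0 -b-> q1 -b-> q5 -a-> q3 -a-> q4 -c-> q6 -a-> q6 -a-> q6 -b-> q6

After x (step 2): q5. After xy (step 8): q6.
They differ (q5 ≠ q6), so y is not a cycle from the state after x; this split is not the one the pumping-lemma construction produces, and pumping y need not keep the string in L(D).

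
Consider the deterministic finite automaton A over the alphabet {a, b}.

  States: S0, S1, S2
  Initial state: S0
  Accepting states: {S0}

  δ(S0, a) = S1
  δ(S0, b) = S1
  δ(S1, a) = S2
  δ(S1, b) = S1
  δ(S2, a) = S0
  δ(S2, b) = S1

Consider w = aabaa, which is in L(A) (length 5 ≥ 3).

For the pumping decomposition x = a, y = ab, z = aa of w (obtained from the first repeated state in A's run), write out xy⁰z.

xy⁰z = xz = a·aa = aaa.
Reading y = ab takes A from S1 back to S1, so after x the machine is still in S1, and z then leads to the accepting state S0. Hence aaa ∈ L(A).

aaa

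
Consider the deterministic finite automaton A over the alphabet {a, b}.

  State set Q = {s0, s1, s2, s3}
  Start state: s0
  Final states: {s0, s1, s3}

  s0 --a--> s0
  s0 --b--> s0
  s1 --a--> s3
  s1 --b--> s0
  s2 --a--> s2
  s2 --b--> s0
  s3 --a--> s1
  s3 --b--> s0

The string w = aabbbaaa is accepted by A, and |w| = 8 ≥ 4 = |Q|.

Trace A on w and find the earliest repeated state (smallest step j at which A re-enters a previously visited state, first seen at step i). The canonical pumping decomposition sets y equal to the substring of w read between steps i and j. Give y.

Run of A on w = a a b b b a a a:
  step 0: s0  (start)
  step 1: s0  (read a: s0→s0)   ← first repeat (s0 seen earlier)
  step 2: s0  (read a: s0→s0)
  step 3: s0  (read b: s0→s0)
  step 4: s0  (read b: s0→s0)
  step 5: s0  (read b: s0→s0)
  step 6: s0  (read a: s0→s0)
  step 7: s0  (read a: s0→s0)
  step 8: s0  (read a: s0→s0)

So i = 0, j = 1, giving x = w[0:0] = ε, y = w[0:1] = a, z = w[1:8] = abbbaaa.
Check: |xy| = 1 ≤ 4 and |y| = 1 ≥ 1. Reading y takes A from s0 back to s0, so every xyⁱz is accepted.

a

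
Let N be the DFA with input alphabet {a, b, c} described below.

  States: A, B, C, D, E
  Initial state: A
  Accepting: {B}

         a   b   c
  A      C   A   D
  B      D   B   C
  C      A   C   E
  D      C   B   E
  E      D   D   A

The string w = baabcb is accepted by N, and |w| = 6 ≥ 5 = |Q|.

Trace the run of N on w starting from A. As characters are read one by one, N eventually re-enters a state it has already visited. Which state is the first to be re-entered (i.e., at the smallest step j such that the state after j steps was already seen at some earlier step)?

Run of N on w = b a a b c b:
  step 0: A  (start)
  step 1: A  (read b: A→A)   ← first repeat (A seen earlier)
  step 2: C  (read a: A→C)
  step 3: A  (read a: C→A)
  step 4: A  (read b: A→A)
  step 5: D  (read c: A→D)
  step 6: B  (read b: D→B)

The earliest repeat is at step j = 1: N is in A, which it already visited at step i = 0.
Pumping length from the standard proof: p = 5 (the number of states). The repeated state found above gives |xy| = j ≤ 5 and |y| = j − i ≥ 1.

A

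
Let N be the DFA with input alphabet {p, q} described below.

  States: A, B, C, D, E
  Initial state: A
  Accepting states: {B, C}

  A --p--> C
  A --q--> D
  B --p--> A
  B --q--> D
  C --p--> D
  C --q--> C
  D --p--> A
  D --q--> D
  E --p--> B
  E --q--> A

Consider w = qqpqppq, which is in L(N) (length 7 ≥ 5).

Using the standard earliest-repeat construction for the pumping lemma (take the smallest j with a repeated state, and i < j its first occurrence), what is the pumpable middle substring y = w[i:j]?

q

Run of N on w = q q p q p p q:
  step 0: A  (start)
  step 1: D  (read q: A→D)
  step 2: D  (read q: D→D)   ← first repeat (D seen earlier)
  step 3: A  (read p: D→A)
  step 4: D  (read q: A→D)
  step 5: A  (read p: D→A)
  step 6: C  (read p: A→C)
  step 7: C  (read q: C→C)

So i = 1, j = 2, giving x = w[0:1] = q, y = w[1:2] = q, z = w[2:7] = pqppq.
Check: |xy| = 2 ≤ 5 and |y| = 1 ≥ 1. Reading y takes N from D back to D, so every xyⁱz is accepted.
The DFA has 5 states, so the proof of the pumping lemma guarantees a repeated state among the first 5+1 visited; the segment between the two visits is the pumpable y.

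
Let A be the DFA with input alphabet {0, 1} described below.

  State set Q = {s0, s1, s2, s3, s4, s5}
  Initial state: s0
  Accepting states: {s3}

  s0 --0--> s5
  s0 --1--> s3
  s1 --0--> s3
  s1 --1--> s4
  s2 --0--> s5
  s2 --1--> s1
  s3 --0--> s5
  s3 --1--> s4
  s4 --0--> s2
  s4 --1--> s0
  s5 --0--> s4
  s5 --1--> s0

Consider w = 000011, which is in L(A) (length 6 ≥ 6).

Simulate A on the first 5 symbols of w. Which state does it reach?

Run of A on the first 5 characters of w = 0 0 0 0 1:
  step 0: s0  (start)
  step 1: s5  (read 0: s0→s5)
  step 2: s4  (read 0: s5→s4)
  step 3: s2  (read 0: s4→s2)
  step 4: s5  (read 0: s2→s5)
  step 5: s0  (read 1: s5→s0)

After reading 5 characters, A is in state s0.
(This kind of state-tracing is the core of the pumping-lemma construction: with 6 states, pigeonhole forces a repeat within the first 6 steps.)

s0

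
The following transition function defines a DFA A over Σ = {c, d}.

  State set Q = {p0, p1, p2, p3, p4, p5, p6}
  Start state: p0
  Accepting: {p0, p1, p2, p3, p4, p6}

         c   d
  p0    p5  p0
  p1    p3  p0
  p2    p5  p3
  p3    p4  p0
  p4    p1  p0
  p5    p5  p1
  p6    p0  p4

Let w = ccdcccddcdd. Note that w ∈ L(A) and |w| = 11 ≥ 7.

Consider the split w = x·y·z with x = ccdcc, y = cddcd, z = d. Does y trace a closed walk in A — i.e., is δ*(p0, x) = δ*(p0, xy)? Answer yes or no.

no

Run of A on the first 10 characters of w = c c d c c c d d c d:
  step 0: p0  (start)
  step 1: p5  (read c: p0→p5)
  step 2: p5  (read c: p5→p5)
  step 3: p1  (read d: p5→p1)
  step 4: p3  (read c: p1→p3)
  step 5: p4  (read c: p3→p4)
  step 6: p1  (read c: p4→p1)
  step 7: p0  (read d: p1→p0)
  step 8: p0  (read d: p0→p0)
  step 9: p5  (read c: p0→p5)
  step 10: p1  (read d: p5→p1)

After x (step 5): p4. After xy (step 10): p1.
They differ (p4 ≠ p1), so y is not a cycle from the state after x; this split is not the one the pumping-lemma construction produces, and pumping y need not keep the string in L(A).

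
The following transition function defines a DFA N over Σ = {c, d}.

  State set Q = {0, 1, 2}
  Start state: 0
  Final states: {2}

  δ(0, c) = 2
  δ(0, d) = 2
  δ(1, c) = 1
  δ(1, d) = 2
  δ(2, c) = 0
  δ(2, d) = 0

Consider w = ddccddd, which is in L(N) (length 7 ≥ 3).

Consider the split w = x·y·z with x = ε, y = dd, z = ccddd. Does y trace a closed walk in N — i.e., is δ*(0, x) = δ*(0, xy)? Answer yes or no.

yes

Run of N on the first 2 characters of w = d d:
  step 0: 0  (start)
  step 1: 2  (read d: 0→2)
  step 2: 0  (read d: 2→0)

After x (step 0): 0. After xy (step 2): 0.
They match, so y = dd drives N around a cycle from 0 back to itself; pumping y any number of times keeps N in 0 before reading z, and xyⁱz ∈ L(N) for every i ≥ 0.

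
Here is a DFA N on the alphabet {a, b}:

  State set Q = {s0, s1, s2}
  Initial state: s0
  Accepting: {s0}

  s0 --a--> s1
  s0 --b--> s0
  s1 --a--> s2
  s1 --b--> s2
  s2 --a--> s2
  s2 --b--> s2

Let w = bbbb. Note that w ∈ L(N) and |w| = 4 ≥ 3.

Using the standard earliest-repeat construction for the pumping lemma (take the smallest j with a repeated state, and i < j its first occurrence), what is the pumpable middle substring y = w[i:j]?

State sequence: s0 -b-> s0 -b-> s0 -b-> s0 -b-> s0
First repeat at step 1: s0 was already visited.

So i = 0, j = 1, giving x = w[0:0] = ε, y = w[0:1] = b, z = w[1:4] = bbb.
Check: |xy| = 1 ≤ 3 and |y| = 1 ≥ 1. Reading y takes N from s0 back to s0, so every xyⁱz is accepted.
Pumping length from the standard proof: p = 3 (the number of states). The repeated state found above gives |xy| = j ≤ 3 and |y| = j − i ≥ 1.

b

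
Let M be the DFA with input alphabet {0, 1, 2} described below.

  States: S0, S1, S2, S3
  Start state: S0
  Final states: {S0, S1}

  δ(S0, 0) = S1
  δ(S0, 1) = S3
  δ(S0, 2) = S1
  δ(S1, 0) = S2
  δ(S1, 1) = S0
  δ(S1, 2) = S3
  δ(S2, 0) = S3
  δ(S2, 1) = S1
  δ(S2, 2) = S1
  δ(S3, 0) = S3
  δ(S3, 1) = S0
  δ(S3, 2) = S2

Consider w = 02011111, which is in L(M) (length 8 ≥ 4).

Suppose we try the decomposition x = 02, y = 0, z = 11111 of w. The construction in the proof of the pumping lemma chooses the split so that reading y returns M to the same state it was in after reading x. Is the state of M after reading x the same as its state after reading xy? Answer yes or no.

yes

State sequence: S0 -0-> S1 -2-> S3 -0-> S3

After x (step 2): S3. After xy (step 3): S3.
They match, so y = 0 drives M around a cycle from S3 back to itself; pumping y any number of times keeps M in S3 before reading z, and xyⁱz ∈ L(M) for every i ≥ 0.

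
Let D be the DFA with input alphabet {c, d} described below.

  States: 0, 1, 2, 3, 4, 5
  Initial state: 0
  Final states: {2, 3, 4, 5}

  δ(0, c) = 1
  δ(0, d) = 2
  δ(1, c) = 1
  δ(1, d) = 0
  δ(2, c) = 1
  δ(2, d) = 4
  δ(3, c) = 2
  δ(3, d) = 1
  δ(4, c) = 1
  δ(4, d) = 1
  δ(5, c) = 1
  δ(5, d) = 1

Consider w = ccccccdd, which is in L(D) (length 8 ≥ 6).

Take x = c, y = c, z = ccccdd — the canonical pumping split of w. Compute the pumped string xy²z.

cccccccdd

xy^2z = c·c·c·ccccdd = cccccccdd.
Reading y = c takes D from 1 back to 1, so after x·y·y the machine is still in 1, and z then leads to the accepting state 2. Hence cccccccdd ∈ L(D).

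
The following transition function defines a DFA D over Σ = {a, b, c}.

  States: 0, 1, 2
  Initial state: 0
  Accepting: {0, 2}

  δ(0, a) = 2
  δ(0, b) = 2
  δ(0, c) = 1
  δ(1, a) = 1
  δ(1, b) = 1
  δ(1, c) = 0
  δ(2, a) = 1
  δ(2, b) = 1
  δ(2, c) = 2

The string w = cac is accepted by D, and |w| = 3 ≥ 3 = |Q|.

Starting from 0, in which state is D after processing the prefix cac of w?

0

State sequence: 0 -c-> 1 -a-> 1 -c-> 0

After reading 3 characters, D is in state 0.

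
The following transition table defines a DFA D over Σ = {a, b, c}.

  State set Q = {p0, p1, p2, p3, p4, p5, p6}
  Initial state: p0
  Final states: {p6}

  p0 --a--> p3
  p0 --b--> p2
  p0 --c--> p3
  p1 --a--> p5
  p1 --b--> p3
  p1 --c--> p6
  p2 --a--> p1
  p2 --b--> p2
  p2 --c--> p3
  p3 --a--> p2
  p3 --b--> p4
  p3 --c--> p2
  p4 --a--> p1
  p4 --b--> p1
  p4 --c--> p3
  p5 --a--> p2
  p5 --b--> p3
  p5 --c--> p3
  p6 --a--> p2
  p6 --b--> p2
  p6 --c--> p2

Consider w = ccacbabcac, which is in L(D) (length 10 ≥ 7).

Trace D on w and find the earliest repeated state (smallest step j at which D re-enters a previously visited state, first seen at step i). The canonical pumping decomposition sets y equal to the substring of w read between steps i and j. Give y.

acb

Run of D on w = c c a c b a b c a c:
  step 0: p0  (start)
  step 1: p3  (read c: p0→p3)
  step 2: p2  (read c: p3→p2)
  step 3: p1  (read a: p2→p1)
  step 4: p6  (read c: p1→p6)
  step 5: p2  (read b: p6→p2)   ← first repeat (p2 seen earlier)
  step 6: p1  (read a: p2→p1)
  step 7: p3  (read b: p1→p3)
  step 8: p2  (read c: p3→p2)
  step 9: p1  (read a: p2→p1)
  step 10: p6  (read c: p1→p6)

So i = 2, j = 5, giving x = w[0:2] = cc, y = w[2:5] = acb, z = w[5:10] = abcac.
Check: |xy| = 5 ≤ 7 and |y| = 3 ≥ 1. Reading y takes D from p2 back to p2, so every xyⁱz is accepted.
The DFA has 7 states, so the proof of the pumping lemma guarantees a repeated state among the first 7+1 visited; the segment between the two visits is the pumpable y.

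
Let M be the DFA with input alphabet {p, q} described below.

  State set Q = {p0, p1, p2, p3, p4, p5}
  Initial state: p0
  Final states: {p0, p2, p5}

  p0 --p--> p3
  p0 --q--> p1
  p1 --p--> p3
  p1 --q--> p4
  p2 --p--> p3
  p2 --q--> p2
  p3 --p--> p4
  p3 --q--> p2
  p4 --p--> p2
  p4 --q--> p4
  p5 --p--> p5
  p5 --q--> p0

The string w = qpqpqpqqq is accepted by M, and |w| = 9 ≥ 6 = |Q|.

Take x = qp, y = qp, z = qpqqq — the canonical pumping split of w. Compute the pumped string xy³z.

qpqpqpqpqpqqq

xy^3z = qp·qp·qp·qp·qpqqq = qpqpqpqpqpqqq.
Reading y = qp takes M from p3 back to p3, so after x·y·y·y the machine is still in p3, and z then leads to the accepting state p2. Hence qpqpqpqpqpqqq ∈ L(M).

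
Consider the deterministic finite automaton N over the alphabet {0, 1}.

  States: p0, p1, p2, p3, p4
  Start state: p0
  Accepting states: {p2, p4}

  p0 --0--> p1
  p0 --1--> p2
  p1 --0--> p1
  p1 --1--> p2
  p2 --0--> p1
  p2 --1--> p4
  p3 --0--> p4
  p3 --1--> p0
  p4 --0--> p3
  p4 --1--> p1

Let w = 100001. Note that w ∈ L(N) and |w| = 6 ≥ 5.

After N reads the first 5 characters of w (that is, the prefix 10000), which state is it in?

p1

State sequence: p0 -1-> p2 -0-> p1 -0-> p1 -0-> p1 -0-> p1

After reading 5 characters, N is in state p1.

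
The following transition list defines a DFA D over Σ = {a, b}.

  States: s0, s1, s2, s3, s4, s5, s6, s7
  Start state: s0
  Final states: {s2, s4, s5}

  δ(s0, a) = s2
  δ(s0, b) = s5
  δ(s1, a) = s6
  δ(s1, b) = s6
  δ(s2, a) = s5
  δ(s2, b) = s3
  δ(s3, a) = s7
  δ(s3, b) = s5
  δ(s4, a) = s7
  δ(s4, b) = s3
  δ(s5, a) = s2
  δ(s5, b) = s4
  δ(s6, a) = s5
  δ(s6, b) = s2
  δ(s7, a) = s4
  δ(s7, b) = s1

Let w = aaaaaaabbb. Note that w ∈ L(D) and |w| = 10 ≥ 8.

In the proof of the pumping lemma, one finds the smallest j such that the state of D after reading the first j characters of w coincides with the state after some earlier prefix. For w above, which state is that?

Run of D on w = a a a a a a a b b b:
  step 0: s0  (start)
  step 1: s2  (read a: s0→s2)
  step 2: s5  (read a: s2→s5)
  step 3: s2  (read a: s5→s2)   ← first repeat (s2 seen earlier)
  step 4: s5  (read a: s2→s5)
  step 5: s2  (read a: s5→s2)
  step 6: s5  (read a: s2→s5)
  step 7: s2  (read a: s5→s2)
  step 8: s3  (read b: s2→s3)
  step 9: s5  (read b: s3→s5)
  step 10: s4  (read b: s5→s4)

The earliest repeat is at step j = 3: D is in s2, which it already visited at step i = 1.
The DFA has 8 states, so the proof of the pumping lemma guarantees a repeated state among the first 8+1 visited; the segment between the two visits is the pumpable y.

s2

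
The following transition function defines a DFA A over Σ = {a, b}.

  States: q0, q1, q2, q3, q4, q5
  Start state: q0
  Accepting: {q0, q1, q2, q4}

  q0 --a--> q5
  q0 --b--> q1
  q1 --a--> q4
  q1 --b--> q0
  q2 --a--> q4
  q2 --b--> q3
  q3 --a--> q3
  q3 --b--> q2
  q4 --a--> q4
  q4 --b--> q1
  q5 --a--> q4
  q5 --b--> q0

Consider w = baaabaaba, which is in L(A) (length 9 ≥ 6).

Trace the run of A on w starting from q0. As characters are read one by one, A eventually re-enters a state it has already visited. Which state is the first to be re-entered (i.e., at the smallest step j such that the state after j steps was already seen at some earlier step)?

Run of A on w = b a a a b a a b a:
  step 0: q0  (start)
  step 1: q1  (read b: q0→q1)
  step 2: q4  (read a: q1→q4)
  step 3: q4  (read a: q4→q4)   ← first repeat (q4 seen earlier)
  step 4: q4  (read a: q4→q4)
  step 5: q1  (read b: q4→q1)
  step 6: q4  (read a: q1→q4)
  step 7: q4  (read a: q4→q4)
  step 8: q1  (read b: q4→q1)
  step 9: q4  (read a: q1→q4)

The earliest repeat is at step j = 3: A is in q4, which it already visited at step i = 2.
Since A has 6 states, any run of length ≥ 6 visits 6+1 states, so by pigeonhole some state repeats within the first 6 steps — that repeat gives the pumpable loop.

q4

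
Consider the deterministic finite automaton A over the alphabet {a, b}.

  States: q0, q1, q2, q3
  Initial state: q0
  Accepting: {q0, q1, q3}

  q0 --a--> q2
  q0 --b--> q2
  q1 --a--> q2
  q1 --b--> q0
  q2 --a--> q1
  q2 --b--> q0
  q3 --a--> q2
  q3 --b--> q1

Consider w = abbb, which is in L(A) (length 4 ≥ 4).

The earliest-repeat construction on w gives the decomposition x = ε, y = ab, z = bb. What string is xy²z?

xy^2z = ε·ab·ab·bb = ababbb.
Reading y = ab takes A from q0 back to q0, so after x·y·y the machine is still in q0, and z then leads to the accepting state q0. Hence ababbb ∈ L(A).

ababbb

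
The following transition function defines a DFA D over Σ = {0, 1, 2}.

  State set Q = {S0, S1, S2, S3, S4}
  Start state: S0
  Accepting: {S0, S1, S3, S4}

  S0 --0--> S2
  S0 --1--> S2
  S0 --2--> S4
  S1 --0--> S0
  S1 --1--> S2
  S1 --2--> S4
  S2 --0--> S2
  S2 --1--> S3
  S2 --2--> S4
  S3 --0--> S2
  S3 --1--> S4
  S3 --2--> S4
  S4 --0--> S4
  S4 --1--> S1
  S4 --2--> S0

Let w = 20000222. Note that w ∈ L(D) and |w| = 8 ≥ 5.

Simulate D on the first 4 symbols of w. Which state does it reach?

S4

Run of D on the first 4 characters of w = 2 0 0 0:
  step 0: S0  (start)
  step 1: S4  (read 2: S0→S4)
  step 2: S4  (read 0: S4→S4)
  step 3: S4  (read 0: S4→S4)
  step 4: S4  (read 0: S4→S4)

After reading 4 characters, D is in state S4.
(This kind of state-tracing is the core of the pumping-lemma construction: with 5 states, pigeonhole forces a repeat within the first 5 steps.)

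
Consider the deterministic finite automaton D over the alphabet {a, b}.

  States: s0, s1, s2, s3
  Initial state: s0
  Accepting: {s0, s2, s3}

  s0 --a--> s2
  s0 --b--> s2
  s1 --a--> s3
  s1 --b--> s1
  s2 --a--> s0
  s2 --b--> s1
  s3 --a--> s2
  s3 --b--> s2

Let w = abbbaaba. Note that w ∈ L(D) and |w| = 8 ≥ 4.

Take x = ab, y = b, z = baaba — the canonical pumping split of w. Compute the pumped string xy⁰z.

xy⁰z = xz = ab·baaba = abbaaba.
Reading y = b takes D from s1 back to s1, so after x the machine is still in s1, and z then leads to the accepting state s3. Hence abbaaba ∈ L(D).

abbaaba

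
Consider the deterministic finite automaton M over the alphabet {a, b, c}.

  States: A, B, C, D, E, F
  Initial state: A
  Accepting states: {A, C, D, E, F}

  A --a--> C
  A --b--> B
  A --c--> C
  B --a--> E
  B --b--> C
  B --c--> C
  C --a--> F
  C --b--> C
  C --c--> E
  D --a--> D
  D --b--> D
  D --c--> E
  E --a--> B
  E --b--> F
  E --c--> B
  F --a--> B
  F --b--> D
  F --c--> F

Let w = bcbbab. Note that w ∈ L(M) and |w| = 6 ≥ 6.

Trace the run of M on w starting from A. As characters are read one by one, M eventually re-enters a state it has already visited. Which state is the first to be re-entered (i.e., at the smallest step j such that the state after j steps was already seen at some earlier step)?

Run of M on w = b c b b a b:
  step 0: A  (start)
  step 1: B  (read b: A→B)
  step 2: C  (read c: B→C)
  step 3: C  (read b: C→C)   ← first repeat (C seen earlier)
  step 4: C  (read b: C→C)
  step 5: F  (read a: C→F)
  step 6: D  (read b: F→D)

The earliest repeat is at step j = 3: M is in C, which it already visited at step i = 2.
Pumping length from the standard proof: p = 6 (the number of states). The repeated state found above gives |xy| = j ≤ 6 and |y| = j − i ≥ 1.

C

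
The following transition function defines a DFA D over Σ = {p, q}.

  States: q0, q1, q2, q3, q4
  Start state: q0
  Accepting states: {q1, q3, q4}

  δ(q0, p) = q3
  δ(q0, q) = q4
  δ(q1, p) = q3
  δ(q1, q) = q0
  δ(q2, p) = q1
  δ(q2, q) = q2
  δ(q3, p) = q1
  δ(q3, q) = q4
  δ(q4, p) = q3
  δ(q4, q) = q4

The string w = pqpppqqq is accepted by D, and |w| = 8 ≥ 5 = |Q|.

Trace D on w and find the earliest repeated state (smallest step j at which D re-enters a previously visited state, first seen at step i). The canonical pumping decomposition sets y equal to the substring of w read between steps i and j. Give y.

qp

State sequence: q0 -p-> q3 -q-> q4 -p-> q3 -p-> q1 -p-> q3 -q-> q4 -q-> q4 -q-> q4
First repeat at step 3: q3 was already visited.

So i = 1, j = 3, giving x = w[0:1] = p, y = w[1:3] = qp, z = w[3:8] = ppqqq.
Check: |xy| = 3 ≤ 5 and |y| = 2 ≥ 1. Reading y takes D from q3 back to q3, so every xyⁱz is accepted.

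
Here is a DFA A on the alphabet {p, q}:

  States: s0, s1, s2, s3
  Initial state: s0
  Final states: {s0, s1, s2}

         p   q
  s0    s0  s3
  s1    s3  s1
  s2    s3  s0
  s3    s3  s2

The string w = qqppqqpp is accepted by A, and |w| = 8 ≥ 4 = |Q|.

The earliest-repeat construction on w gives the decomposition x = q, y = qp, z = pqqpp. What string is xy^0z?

xy⁰z = xz = q·pqqpp = qpqqpp.
Reading y = qp takes A from s3 back to s3, so after x the machine is still in s3, and z then leads to the accepting state s0. Hence qpqqpp ∈ L(A).

qpqqpp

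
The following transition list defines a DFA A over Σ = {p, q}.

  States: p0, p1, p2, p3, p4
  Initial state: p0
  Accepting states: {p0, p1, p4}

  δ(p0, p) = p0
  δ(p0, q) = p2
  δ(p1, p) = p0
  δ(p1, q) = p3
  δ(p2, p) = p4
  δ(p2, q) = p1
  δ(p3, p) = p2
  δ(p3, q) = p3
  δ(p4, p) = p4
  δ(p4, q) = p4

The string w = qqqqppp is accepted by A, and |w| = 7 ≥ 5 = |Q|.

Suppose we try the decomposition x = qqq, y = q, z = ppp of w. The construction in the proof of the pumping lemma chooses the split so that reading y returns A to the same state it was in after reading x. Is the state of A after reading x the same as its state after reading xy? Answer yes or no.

yes

State sequence: p0 -q-> p2 -q-> p1 -q-> p3 -q-> p3

After x (step 3): p3. After xy (step 4): p3.
They match, so y = q drives A around a cycle from p3 back to itself; pumping y any number of times keeps A in p3 before reading z, and xyⁱz ∈ L(A) for every i ≥ 0.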